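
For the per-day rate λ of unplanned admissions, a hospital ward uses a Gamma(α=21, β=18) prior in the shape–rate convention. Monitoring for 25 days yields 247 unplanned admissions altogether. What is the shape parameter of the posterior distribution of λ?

268

Total count 247 over total exposure 25 days.
By Gamma–Poisson conjugacy, the posterior is Gamma(α + Σx, β + Σt) = Gamma(21 + 247, 18 + 25) = Gamma(268, 43).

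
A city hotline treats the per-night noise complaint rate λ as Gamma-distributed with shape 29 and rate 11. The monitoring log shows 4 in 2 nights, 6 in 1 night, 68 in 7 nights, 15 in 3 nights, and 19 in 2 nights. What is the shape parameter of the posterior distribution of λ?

Total count: 4 + 6 + 68 + 15 + 19 = 112.
Total exposure: 2 + 1 + 7 + 3 + 2 = 15 nights.
Gamma(α, β) with Poisson data over total exposure Σt gives posterior Gamma(α+Σx, β+Σt) = Gamma(141, 26).

141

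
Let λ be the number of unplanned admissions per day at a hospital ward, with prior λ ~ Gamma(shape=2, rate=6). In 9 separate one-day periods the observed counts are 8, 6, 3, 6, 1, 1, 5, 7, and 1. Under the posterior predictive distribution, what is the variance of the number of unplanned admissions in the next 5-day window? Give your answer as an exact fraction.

Total count: 8 + 6 + 3 + 6 + 1 + 1 + 5 + 7 + 1 = 38.
Total exposure: 9 days.
By Gamma–Poisson conjugacy, the posterior is Gamma(α + Σx, β + Σt) = Gamma(2 + 38, 6 + 9) = Gamma(40, 15).
The posterior predictive for a window of length T is Negative Binomial with variance T·α'·(β'+T)/β'² = 5·40·20/225 = 160/9.

160/9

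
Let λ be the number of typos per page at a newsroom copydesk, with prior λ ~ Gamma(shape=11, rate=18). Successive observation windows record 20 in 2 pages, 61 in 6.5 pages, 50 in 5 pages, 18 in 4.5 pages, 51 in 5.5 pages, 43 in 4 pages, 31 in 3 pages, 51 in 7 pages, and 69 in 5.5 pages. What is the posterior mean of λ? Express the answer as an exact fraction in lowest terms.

405/61

Total count: 20 + 61 + 50 + 18 + 51 + 43 + 31 + 51 + 69 = 394.
Total exposure: 2 + 6.5 + 5 + 4.5 + 5.5 + 4 + 3 + 7 + 5.5 = 43 pages.
Gamma(α, β) with Poisson data over total exposure Σt gives posterior Gamma(α+Σx, β+Σt) = Gamma(405, 61).
Posterior mean = α'/β' = 405/61.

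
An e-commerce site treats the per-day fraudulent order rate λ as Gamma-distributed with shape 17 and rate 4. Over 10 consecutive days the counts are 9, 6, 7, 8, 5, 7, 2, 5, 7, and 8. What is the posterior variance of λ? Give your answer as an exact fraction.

Total count: 9 + 6 + 7 + 8 + 5 + 7 + 2 + 5 + 7 + 8 = 64.
Total exposure: 10 days.
The Gamma prior is conjugate for the Poisson rate, so λ | data ~ Gamma(17+64, 4+10) = Gamma(81, 14).
Posterior variance = α'/β'² = 81/196.

81/196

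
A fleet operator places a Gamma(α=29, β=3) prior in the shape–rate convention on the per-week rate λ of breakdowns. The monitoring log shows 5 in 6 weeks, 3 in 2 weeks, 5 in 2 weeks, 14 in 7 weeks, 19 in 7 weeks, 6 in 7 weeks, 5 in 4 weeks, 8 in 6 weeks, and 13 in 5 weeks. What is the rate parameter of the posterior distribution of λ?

Total count: 5 + 3 + 5 + 14 + 19 + 6 + 5 + 8 + 13 = 78.
Total exposure: 6 + 2 + 2 + 7 + 7 + 7 + 4 + 6 + 5 = 46 weeks.
Conjugate update: add total count to the shape and total exposure to the rate, giving Gamma(107, 49).

49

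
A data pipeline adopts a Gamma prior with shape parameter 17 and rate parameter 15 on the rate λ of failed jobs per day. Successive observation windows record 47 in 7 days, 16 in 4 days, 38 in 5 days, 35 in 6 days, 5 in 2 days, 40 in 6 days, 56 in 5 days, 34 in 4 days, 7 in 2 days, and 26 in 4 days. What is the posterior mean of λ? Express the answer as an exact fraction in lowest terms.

107/20

Total count: 47 + 16 + 38 + 35 + 5 + 40 + 56 + 34 + 7 + 26 = 304.
Total exposure: 7 + 4 + 5 + 6 + 2 + 6 + 5 + 4 + 2 + 4 = 45 days.
The Gamma prior is conjugate for the Poisson rate, so λ | data ~ Gamma(17+304, 15+45) = Gamma(321, 60).
Posterior mean = α'/β' = 321/60 = 107/20.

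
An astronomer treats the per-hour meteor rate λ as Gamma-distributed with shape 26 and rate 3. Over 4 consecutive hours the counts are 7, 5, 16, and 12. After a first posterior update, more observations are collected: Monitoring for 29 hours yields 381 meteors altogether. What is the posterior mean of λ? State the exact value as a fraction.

149/12

Total count: 7 + 5 + 16 + 12 = 40.
Total exposure: 4 hours.
After the first batch: Gamma(26 + 40, 3 + 4) = Gamma(66, 7).
Total count 381 over total exposure 29 hours.
After the second batch: Gamma(66 + 381, 7 + 29) = Gamma(447, 36).
Posterior mean = α'/β' = 447/36 = 149/12.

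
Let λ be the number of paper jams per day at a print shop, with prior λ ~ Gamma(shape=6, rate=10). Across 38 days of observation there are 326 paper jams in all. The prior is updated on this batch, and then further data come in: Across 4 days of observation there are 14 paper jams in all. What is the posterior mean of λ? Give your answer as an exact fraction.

Total count 326 over total exposure 38 days.
After the first batch: Gamma(6 + 326, 10 + 38) = Gamma(332, 48).
Total count 14 over total exposure 4 days.
After the second batch: Gamma(332 + 14, 48 + 4) = Gamma(346, 52).
Posterior mean = α'/β' = 346/52 = 173/26.

173/26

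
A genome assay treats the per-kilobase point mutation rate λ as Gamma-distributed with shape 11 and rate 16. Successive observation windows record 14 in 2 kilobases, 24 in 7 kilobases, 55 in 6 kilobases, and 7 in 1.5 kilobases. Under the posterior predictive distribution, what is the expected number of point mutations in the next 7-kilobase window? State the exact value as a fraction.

Total count: 14 + 24 + 55 + 7 = 100.
Total exposure: 2 + 7 + 6 + 1.5 = 16.5 kilobases.
The Gamma prior is conjugate for the Poisson rate, so λ | data ~ Gamma(11+100, 16+16.5) = Gamma(111, 65/2).
Predictive mean over a 7-kilobase window = T·E[λ|data] = 7·111/(65/2) = 1554/65.

1554/65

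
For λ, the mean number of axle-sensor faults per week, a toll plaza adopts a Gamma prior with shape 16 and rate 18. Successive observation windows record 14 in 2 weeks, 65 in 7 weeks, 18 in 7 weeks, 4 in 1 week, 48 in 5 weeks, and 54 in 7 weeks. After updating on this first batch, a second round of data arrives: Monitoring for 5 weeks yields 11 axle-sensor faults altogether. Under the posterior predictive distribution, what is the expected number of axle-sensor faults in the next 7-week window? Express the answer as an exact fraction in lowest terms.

805/26

Total count: 14 + 65 + 18 + 4 + 48 + 54 = 203.
Total exposure: 2 + 7 + 7 + 1 + 5 + 7 = 29 weeks.
After the first batch: Gamma(16 + 203, 18 + 29) = Gamma(219, 47).
Total count 11 over total exposure 5 weeks.
After the second batch: Gamma(219 + 11, 47 + 5) = Gamma(230, 52).
Predictive mean over a 7-week window = T·E[λ|data] = 7·230/52 = 805/26.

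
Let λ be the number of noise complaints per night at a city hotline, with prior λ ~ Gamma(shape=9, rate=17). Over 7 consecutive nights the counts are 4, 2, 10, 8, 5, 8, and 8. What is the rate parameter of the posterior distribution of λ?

24

Total count: 4 + 2 + 10 + 8 + 5 + 8 + 8 = 45.
Total exposure: 7 nights.
Conjugate update: add total count to the shape and total exposure to the rate, giving Gamma(54, 24).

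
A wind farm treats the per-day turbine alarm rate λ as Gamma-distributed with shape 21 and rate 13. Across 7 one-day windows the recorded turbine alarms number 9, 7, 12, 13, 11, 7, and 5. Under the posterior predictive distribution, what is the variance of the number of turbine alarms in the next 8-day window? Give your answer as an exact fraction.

238/5

Total count: 9 + 7 + 12 + 13 + 11 + 7 + 5 = 64.
Total exposure: 7 days.
Conjugate update: add total count to the shape and total exposure to the rate, giving Gamma(85, 20).
The posterior predictive for a window of length T is Negative Binomial with variance T·α'·(β'+T)/β'² = 8·85·28/400 = 238/5.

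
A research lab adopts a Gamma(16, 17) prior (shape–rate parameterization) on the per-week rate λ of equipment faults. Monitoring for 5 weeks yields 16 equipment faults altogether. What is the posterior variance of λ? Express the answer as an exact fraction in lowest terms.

8/121

Total count 16 over total exposure 5 weeks.
Conjugate update: add total count to the shape and total exposure to the rate, giving Gamma(32, 22).
Posterior variance = α'/β'² = 32/484 = 8/121.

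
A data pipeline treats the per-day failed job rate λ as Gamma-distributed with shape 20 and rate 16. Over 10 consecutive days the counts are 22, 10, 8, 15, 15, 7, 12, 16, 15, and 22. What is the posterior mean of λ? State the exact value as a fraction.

81/13

Total count: 22 + 10 + 8 + 15 + 15 + 7 + 12 + 16 + 15 + 22 = 142.
Total exposure: 10 days.
The Gamma prior is conjugate for the Poisson rate, so λ | data ~ Gamma(20+142, 16+10) = Gamma(162, 26).
Posterior mean = α'/β' = 162/26 = 81/13.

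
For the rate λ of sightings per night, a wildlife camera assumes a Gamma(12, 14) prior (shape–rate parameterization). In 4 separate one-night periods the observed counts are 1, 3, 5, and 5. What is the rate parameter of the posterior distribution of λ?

Total count: 1 + 3 + 5 + 5 = 14.
Total exposure: 4 nights.
Conjugate update: add total count to the shape and total exposure to the rate, giving Gamma(26, 18).

18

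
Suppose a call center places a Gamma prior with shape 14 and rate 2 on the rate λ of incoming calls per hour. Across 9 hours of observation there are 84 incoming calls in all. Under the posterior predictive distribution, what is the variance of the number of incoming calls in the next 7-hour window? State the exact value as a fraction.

12348/121

Total count 84 over total exposure 9 hours.
Gamma(α, β) with Poisson data over total exposure Σt gives posterior Gamma(α+Σx, β+Σt) = Gamma(98, 11).
The posterior predictive for a window of length T is Negative Binomial with variance T·α'·(β'+T)/β'² = 7·98·18/121 = 12348/121.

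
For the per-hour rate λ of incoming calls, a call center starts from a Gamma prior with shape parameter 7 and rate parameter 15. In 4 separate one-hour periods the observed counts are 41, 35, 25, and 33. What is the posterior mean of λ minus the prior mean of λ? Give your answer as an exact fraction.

1982/285

Total count: 41 + 35 + 25 + 33 = 134.
Total exposure: 4 hours.
The Gamma prior is conjugate for the Poisson rate, so λ | data ~ Gamma(7+134, 15+4) = Gamma(141, 19).
Posterior mean = 141/19 = 141/19; prior mean = 7/15 = 7/15. Difference = 141/19 − 7/15 = 1982/285.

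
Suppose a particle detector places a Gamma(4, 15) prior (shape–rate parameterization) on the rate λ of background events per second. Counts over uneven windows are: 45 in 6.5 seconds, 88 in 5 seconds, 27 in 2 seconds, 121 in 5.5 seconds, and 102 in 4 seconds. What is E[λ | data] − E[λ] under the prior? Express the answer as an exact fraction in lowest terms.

5653/570

Total count: 45 + 88 + 27 + 121 + 102 = 383.
Total exposure: 6.5 + 5 + 2 + 5.5 + 4 = 23 seconds.
The Gamma prior is conjugate for the Poisson rate, so λ | data ~ Gamma(4+383, 15+23) = Gamma(387, 38).
Posterior mean = 387/38 = 387/38; prior mean = 4/15 = 4/15. Difference = 387/38 − 4/15 = 5653/570.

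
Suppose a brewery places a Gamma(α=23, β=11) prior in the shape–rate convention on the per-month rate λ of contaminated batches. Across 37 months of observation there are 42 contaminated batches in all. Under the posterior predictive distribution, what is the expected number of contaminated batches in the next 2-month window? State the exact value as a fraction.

65/24

Total count 42 over total exposure 37 months.
Gamma(α, β) with Poisson data over total exposure Σt gives posterior Gamma(α+Σx, β+Σt) = Gamma(65, 48).
Predictive mean over a 2-month window = T·E[λ|data] = 2·65/48 = 65/24.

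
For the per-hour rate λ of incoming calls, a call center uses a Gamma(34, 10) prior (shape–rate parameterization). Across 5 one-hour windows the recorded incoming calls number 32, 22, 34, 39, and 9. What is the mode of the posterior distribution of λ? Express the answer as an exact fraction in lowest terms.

Total count: 32 + 22 + 34 + 39 + 9 = 136.
Total exposure: 5 hours.
Posterior: α' = 34 + 136 = 170, β' = 10 + 5 = 15.
Posterior mode = (α'−1)/β' = 169/15.

169/15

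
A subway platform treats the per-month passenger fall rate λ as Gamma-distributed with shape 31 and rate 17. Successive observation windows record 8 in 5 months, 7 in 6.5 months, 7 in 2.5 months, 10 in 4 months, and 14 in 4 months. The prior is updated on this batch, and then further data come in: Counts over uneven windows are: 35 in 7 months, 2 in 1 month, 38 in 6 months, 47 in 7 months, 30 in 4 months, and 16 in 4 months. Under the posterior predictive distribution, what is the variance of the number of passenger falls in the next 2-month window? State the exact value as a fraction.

8575/1156

Total count: 8 + 7 + 7 + 10 + 14 = 46.
Total exposure: 5 + 6.5 + 2.5 + 4 + 4 = 22 months.
After the first batch: Gamma(31 + 46, 17 + 22) = Gamma(77, 39).
Total count: 35 + 2 + 38 + 47 + 30 + 16 = 168.
Total exposure: 7 + 1 + 6 + 7 + 4 + 4 = 29 months.
After the second batch: Gamma(77 + 168, 39 + 29) = Gamma(245, 68).
The posterior predictive for a window of length T is Negative Binomial with variance T·α'·(β'+T)/β'² = 2·245·70/4624 = 8575/1156.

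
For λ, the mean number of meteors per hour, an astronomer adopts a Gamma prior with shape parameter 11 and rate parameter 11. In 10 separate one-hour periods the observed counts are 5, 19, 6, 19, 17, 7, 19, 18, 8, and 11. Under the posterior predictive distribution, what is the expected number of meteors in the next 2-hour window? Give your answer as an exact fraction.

40/3

Total count: 5 + 19 + 6 + 19 + 17 + 7 + 19 + 18 + 8 + 11 = 129.
Total exposure: 10 hours.
Gamma(α, β) with Poisson data over total exposure Σt gives posterior Gamma(α+Σx, β+Σt) = Gamma(140, 21).
Predictive mean over a 2-hour window = T·E[λ|data] = 2·140/21 = 40/3.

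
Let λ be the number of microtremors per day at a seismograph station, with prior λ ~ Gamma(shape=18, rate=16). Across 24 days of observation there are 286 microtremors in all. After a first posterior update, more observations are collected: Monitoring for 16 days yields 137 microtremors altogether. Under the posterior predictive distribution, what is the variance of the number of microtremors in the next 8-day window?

72

Total count 286 over total exposure 24 days.
After the first batch: Gamma(18 + 286, 16 + 24) = Gamma(304, 40).
Total count 137 over total exposure 16 days.
After the second batch: Gamma(304 + 137, 40 + 16) = Gamma(441, 56).
The posterior predictive for a window of length T is Negative Binomial with variance T·α'·(β'+T)/β'² = 8·441·64/3136 = 72.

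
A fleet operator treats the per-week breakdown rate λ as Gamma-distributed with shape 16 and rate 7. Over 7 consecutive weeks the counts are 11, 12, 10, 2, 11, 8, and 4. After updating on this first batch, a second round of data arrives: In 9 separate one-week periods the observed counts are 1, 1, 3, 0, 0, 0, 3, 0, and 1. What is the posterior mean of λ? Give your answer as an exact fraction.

83/23

Total count: 11 + 12 + 10 + 2 + 11 + 8 + 4 = 58.
Total exposure: 7 weeks.
After the first batch: Gamma(16 + 58, 7 + 7) = Gamma(74, 14).
Total count: 1 + 1 + 3 + 0 + 0 + 0 + 3 + 0 + 1 = 9.
Total exposure: 9 weeks.
After the second batch: Gamma(74 + 9, 14 + 9) = Gamma(83, 23).
Posterior mean = α'/β' = 83/23.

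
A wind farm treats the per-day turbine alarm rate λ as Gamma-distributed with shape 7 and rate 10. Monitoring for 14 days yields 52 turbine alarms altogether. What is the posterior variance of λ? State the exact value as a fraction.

59/576

Total count 52 over total exposure 14 days.
The Gamma prior is conjugate for the Poisson rate, so λ | data ~ Gamma(7+52, 10+14) = Gamma(59, 24).
Posterior variance = α'/β'² = 59/576.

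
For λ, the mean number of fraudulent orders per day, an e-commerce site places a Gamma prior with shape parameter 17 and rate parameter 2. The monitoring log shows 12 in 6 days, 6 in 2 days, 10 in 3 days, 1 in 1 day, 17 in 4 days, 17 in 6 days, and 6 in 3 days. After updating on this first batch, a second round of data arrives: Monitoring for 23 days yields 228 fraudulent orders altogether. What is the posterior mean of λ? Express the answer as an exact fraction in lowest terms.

157/25

Total count: 12 + 6 + 10 + 1 + 17 + 17 + 6 = 69.
Total exposure: 6 + 2 + 3 + 1 + 4 + 6 + 3 = 25 days.
After the first batch: Gamma(17 + 69, 2 + 25) = Gamma(86, 27).
Total count 228 over total exposure 23 days.
After the second batch: Gamma(86 + 228, 27 + 23) = Gamma(314, 50).
Posterior mean = α'/β' = 314/50 = 157/25.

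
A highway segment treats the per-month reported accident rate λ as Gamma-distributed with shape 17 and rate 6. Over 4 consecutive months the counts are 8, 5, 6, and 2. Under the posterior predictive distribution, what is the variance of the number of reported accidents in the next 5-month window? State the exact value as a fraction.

Total count: 8 + 5 + 6 + 2 = 21.
Total exposure: 4 months.
Conjugate update: add total count to the shape and total exposure to the rate, giving Gamma(38, 10).
The posterior predictive for a window of length T is Negative Binomial with variance T·α'·(β'+T)/β'² = 5·38·15/100 = 57/2.

57/2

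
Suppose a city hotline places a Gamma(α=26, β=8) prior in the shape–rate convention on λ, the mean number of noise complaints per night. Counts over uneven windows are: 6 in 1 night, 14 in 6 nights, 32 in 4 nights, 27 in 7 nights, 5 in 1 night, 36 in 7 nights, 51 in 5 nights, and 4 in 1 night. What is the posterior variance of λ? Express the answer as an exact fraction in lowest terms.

201/1600

Total count: 6 + 14 + 32 + 27 + 5 + 36 + 51 + 4 = 175.
Total exposure: 1 + 6 + 4 + 7 + 1 + 7 + 5 + 1 = 32 nights.
Conjugate update: add total count to the shape and total exposure to the rate, giving Gamma(201, 40).
Posterior variance = α'/β'² = 201/1600.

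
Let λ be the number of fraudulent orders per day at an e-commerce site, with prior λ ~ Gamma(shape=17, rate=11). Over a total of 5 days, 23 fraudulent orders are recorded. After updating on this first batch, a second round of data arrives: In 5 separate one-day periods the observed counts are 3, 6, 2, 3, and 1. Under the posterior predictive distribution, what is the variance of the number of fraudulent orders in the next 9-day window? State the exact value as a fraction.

1650/49

Total count 23 over total exposure 5 days.
After the first batch: Gamma(17 + 23, 11 + 5) = Gamma(40, 16).
Total count: 3 + 6 + 2 + 3 + 1 = 15.
Total exposure: 5 days.
After the second batch: Gamma(40 + 15, 16 + 5) = Gamma(55, 21).
The posterior predictive for a window of length T is Negative Binomial with variance T·α'·(β'+T)/β'² = 9·55·30/441 = 1650/49.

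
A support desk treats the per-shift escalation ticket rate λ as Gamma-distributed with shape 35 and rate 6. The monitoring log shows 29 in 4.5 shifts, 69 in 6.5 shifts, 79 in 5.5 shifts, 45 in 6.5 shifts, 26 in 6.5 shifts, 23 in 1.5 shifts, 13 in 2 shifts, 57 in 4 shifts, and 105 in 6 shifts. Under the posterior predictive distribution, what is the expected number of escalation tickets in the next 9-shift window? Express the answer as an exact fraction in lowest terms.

4329/49

Total count: 29 + 69 + 79 + 45 + 26 + 23 + 13 + 57 + 105 = 446.
Total exposure: 4.5 + 6.5 + 5.5 + 6.5 + 6.5 + 1.5 + 2 + 4 + 6 = 43 shifts.
By Gamma–Poisson conjugacy, the posterior is Gamma(α + Σx, β + Σt) = Gamma(35 + 446, 6 + 43) = Gamma(481, 49).
Predictive mean over a 9-shift window = T·E[λ|data] = 9·481/49 = 4329/49.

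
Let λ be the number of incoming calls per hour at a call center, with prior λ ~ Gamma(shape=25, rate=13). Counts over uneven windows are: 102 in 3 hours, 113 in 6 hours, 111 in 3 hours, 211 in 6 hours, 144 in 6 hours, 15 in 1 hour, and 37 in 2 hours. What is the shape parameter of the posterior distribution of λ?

Total count: 102 + 113 + 111 + 211 + 144 + 15 + 37 = 733.
Total exposure: 3 + 6 + 3 + 6 + 6 + 1 + 2 = 27 hours.
Gamma(α, β) with Poisson data over total exposure Σt gives posterior Gamma(α+Σx, β+Σt) = Gamma(758, 40).

758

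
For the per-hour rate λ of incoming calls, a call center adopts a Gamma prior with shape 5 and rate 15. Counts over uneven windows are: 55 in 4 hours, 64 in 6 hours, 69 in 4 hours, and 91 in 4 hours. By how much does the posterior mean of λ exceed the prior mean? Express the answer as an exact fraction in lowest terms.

Total count: 55 + 64 + 69 + 91 = 279.
Total exposure: 4 + 6 + 4 + 4 = 18 hours.
By Gamma–Poisson conjugacy, the posterior is Gamma(α + Σx, β + Σt) = Gamma(5 + 279, 15 + 18) = Gamma(284, 33).
Posterior mean = 284/33 = 284/33; prior mean = 5/15 = 1/3. Difference = 284/33 − 1/3 = 91/11.

91/11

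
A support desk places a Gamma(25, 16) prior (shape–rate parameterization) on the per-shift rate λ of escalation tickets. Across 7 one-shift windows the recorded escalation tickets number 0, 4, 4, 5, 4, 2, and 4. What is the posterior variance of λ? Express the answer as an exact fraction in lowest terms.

Total count: 0 + 4 + 4 + 5 + 4 + 2 + 4 = 23.
Total exposure: 7 shifts.
Conjugate update: add total count to the shape and total exposure to the rate, giving Gamma(48, 23).
Posterior variance = α'/β'² = 48/529.

48/529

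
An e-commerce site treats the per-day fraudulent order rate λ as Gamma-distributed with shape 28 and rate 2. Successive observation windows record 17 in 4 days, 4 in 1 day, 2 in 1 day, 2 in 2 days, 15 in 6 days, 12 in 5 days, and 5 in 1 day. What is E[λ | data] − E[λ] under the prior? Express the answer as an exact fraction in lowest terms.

Total count: 17 + 4 + 2 + 2 + 15 + 12 + 5 = 57.
Total exposure: 4 + 1 + 1 + 2 + 6 + 5 + 1 = 20 days.
Posterior: α' = 28 + 57 = 85, β' = 2 + 20 = 22.
Posterior mean = 85/22 = 85/22; prior mean = 28/2 = 14. Difference = 85/22 − 14 = -223/22.

-223/22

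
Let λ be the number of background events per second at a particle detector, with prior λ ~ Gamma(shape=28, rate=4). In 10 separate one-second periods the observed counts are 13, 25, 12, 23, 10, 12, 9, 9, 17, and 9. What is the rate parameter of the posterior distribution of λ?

Total count: 13 + 25 + 12 + 23 + 10 + 12 + 9 + 9 + 17 + 9 = 139.
Total exposure: 10 seconds.
Posterior: α' = 28 + 139 = 167, β' = 4 + 10 = 14.

14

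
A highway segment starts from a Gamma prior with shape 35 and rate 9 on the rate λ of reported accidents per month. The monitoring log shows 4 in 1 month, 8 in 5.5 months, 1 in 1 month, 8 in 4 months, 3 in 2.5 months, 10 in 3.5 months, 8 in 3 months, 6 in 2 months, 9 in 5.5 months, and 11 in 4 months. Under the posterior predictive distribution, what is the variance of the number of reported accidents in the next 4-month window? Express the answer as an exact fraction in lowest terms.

Total count: 4 + 8 + 1 + 8 + 3 + 10 + 8 + 6 + 9 + 11 = 68.
Total exposure: 1 + 5.5 + 1 + 4 + 2.5 + 3.5 + 3 + 2 + 5.5 + 4 = 32 months.
Posterior: α' = 35 + 68 = 103, β' = 9 + 32 = 41.
The posterior predictive for a window of length T is Negative Binomial with variance T·α'·(β'+T)/β'² = 4·103·45/1681 = 18540/1681.

18540/1681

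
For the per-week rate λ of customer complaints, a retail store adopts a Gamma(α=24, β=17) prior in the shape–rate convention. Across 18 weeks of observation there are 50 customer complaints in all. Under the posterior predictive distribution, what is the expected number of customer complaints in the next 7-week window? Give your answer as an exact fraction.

74/5

Total count 50 over total exposure 18 weeks.
Posterior: α' = 24 + 50 = 74, β' = 17 + 18 = 35.
Predictive mean over a 7-week window = T·E[λ|data] = 7·74/35 = 74/5.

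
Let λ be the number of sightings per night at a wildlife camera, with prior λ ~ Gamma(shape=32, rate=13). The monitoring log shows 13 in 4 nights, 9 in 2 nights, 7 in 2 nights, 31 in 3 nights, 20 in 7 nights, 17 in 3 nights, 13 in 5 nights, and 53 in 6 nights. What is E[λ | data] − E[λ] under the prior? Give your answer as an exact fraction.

Total count: 13 + 9 + 7 + 31 + 20 + 17 + 13 + 53 = 163.
Total exposure: 4 + 2 + 2 + 3 + 7 + 3 + 5 + 6 = 32 nights.
By Gamma–Poisson conjugacy, the posterior is Gamma(α + Σx, β + Σt) = Gamma(32 + 163, 13 + 32) = Gamma(195, 45).
Posterior mean = 195/45 = 13/3; prior mean = 32/13 = 32/13. Difference = 13/3 − 32/13 = 73/39.

73/39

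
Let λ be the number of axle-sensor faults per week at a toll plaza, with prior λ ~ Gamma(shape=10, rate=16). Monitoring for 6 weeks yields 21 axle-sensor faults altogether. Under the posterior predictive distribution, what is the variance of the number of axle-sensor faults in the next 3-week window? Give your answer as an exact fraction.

2325/484

Total count 21 over total exposure 6 weeks.
By Gamma–Poisson conjugacy, the posterior is Gamma(α + Σx, β + Σt) = Gamma(10 + 21, 16 + 6) = Gamma(31, 22).
The posterior predictive for a window of length T is Negative Binomial with variance T·α'·(β'+T)/β'² = 3·31·25/484 = 2325/484.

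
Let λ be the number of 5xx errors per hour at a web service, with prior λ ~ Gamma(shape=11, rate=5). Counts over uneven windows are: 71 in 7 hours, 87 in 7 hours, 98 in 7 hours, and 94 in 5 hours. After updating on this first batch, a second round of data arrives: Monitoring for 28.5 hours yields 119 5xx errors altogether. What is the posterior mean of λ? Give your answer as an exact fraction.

Total count: 71 + 87 + 98 + 94 = 350.
Total exposure: 7 + 7 + 7 + 5 = 26 hours.
After the first batch: Gamma(11 + 350, 5 + 26) = Gamma(361, 31).
Total count 119 over total exposure 28.5 hours.
After the second batch: Gamma(361 + 119, 31 + 28.5) = Gamma(480, 119/2).
Posterior mean = α'/β' = 480/(119/2) = 960/119.

960/119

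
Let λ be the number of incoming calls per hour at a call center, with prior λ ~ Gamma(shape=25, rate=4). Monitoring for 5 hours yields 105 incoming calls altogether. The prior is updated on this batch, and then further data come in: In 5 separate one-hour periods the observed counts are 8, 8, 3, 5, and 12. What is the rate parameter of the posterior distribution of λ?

14

Total count 105 over total exposure 5 hours.
After the first batch: Gamma(25 + 105, 4 + 5) = Gamma(130, 9).
Total count: 8 + 8 + 3 + 5 + 12 = 36.
Total exposure: 5 hours.
After the second batch: Gamma(130 + 36, 9 + 5) = Gamma(166, 14).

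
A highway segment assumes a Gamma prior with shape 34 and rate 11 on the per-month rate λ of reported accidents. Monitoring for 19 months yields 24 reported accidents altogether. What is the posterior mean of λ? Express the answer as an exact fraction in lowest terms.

Total count 24 over total exposure 19 months.
The Gamma prior is conjugate for the Poisson rate, so λ | data ~ Gamma(34+24, 11+19) = Gamma(58, 30).
Posterior mean = α'/β' = 58/30 = 29/15.

29/15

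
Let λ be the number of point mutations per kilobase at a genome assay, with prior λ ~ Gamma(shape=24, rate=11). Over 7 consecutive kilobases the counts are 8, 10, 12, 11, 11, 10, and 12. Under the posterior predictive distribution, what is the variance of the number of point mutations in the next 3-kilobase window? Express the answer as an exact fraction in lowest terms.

343/18

Total count: 8 + 10 + 12 + 11 + 11 + 10 + 12 = 74.
Total exposure: 7 kilobases.
Posterior: α' = 24 + 74 = 98, β' = 11 + 7 = 18.
The posterior predictive for a window of length T is Negative Binomial with variance T·α'·(β'+T)/β'² = 3·98·21/324 = 343/18.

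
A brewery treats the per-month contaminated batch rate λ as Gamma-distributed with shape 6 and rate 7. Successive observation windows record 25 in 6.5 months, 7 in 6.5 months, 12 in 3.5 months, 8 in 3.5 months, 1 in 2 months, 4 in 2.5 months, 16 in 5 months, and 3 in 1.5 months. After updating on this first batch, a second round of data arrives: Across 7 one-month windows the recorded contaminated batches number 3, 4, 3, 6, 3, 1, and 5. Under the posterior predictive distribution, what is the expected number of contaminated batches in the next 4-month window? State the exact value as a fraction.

428/45

Total count: 25 + 7 + 12 + 8 + 1 + 4 + 16 + 3 = 76.
Total exposure: 6.5 + 6.5 + 3.5 + 3.5 + 2 + 2.5 + 5 + 1.5 = 31 months.
After the first batch: Gamma(6 + 76, 7 + 31) = Gamma(82, 38).
Total count: 3 + 4 + 3 + 6 + 3 + 1 + 5 = 25.
Total exposure: 7 months.
After the second batch: Gamma(82 + 25, 38 + 7) = Gamma(107, 45).
Predictive mean over a 4-month window = T·E[λ|data] = 4·107/45 = 428/45.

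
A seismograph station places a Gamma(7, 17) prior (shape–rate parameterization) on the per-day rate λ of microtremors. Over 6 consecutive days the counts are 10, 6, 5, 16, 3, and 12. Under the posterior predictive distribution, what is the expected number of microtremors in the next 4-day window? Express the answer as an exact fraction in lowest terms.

Total count: 10 + 6 + 5 + 16 + 3 + 12 = 52.
Total exposure: 6 days.
By Gamma–Poisson conjugacy, the posterior is Gamma(α + Σx, β + Σt) = Gamma(7 + 52, 17 + 6) = Gamma(59, 23).
Predictive mean over a 4-day window = T·E[λ|data] = 4·59/23 = 236/23.

236/23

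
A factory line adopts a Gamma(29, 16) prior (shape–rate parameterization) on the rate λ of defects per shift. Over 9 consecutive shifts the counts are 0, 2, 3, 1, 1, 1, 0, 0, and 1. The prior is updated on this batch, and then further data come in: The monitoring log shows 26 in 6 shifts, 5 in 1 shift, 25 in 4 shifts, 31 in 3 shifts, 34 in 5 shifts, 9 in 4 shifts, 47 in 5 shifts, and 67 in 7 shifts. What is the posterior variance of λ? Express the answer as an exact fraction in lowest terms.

Total count: 0 + 2 + 3 + 1 + 1 + 1 + 0 + 0 + 1 = 9.
Total exposure: 9 shifts.
After the first batch: Gamma(29 + 9, 16 + 9) = Gamma(38, 25).
Total count: 26 + 5 + 25 + 31 + 34 + 9 + 47 + 67 = 244.
Total exposure: 6 + 1 + 4 + 3 + 5 + 4 + 5 + 7 = 35 shifts.
After the second batch: Gamma(38 + 244, 25 + 35) = Gamma(282, 60).
Posterior variance = α'/β'² = 282/3600 = 47/600.

47/600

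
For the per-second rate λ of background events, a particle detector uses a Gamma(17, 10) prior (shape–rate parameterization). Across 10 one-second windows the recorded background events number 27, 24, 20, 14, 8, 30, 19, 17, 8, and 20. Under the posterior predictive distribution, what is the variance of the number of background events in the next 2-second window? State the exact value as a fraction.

Total count: 27 + 24 + 20 + 14 + 8 + 30 + 19 + 17 + 8 + 20 = 187.
Total exposure: 10 seconds.
The Gamma prior is conjugate for the Poisson rate, so λ | data ~ Gamma(17+187, 10+10) = Gamma(204, 20).
The posterior predictive for a window of length T is Negative Binomial with variance T·α'·(β'+T)/β'² = 2·204·22/400 = 561/25.

561/25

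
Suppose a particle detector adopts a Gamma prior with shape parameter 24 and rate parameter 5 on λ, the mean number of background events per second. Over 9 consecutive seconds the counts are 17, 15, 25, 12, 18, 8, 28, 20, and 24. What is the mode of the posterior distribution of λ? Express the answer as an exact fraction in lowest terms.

Total count: 17 + 15 + 25 + 12 + 18 + 8 + 28 + 20 + 24 = 167.
Total exposure: 9 seconds.
The Gamma prior is conjugate for the Poisson rate, so λ | data ~ Gamma(24+167, 5+9) = Gamma(191, 14).
Posterior mode = (α'−1)/β' = 190/14 = 95/7.

95/7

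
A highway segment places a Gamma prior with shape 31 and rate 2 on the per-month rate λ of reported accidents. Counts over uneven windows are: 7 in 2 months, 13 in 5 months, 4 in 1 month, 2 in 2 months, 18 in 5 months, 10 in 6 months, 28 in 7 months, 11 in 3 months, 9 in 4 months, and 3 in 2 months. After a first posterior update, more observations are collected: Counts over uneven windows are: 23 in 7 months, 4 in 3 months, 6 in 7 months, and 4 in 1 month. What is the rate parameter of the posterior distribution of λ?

Total count: 7 + 13 + 4 + 2 + 18 + 10 + 28 + 11 + 9 + 3 = 105.
Total exposure: 2 + 5 + 1 + 2 + 5 + 6 + 7 + 3 + 4 + 2 = 37 months.
After the first batch: Gamma(31 + 105, 2 + 37) = Gamma(136, 39).
Total count: 23 + 4 + 6 + 4 = 37.
Total exposure: 7 + 3 + 7 + 1 = 18 months.
After the second batch: Gamma(136 + 37, 39 + 18) = Gamma(173, 57).

57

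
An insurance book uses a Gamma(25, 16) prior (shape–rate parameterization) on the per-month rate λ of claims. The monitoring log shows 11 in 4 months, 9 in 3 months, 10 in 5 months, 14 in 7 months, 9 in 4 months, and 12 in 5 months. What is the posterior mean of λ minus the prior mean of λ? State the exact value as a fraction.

85/176

Total count: 11 + 9 + 10 + 14 + 9 + 12 = 65.
Total exposure: 4 + 3 + 5 + 7 + 4 + 5 = 28 months.
Posterior: α' = 25 + 65 = 90, β' = 16 + 28 = 44.
Posterior mean = 90/44 = 45/22; prior mean = 25/16 = 25/16. Difference = 45/22 − 25/16 = 85/176.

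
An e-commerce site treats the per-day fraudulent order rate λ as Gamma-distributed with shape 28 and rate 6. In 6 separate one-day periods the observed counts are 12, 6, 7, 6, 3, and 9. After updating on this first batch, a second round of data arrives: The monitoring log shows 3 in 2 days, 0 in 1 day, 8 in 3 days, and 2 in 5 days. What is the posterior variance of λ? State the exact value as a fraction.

84/529

Total count: 12 + 6 + 7 + 6 + 3 + 9 = 43.
Total exposure: 6 days.
After the first batch: Gamma(28 + 43, 6 + 6) = Gamma(71, 12).
Total count: 3 + 0 + 8 + 2 = 13.
Total exposure: 2 + 1 + 3 + 5 = 11 days.
After the second batch: Gamma(71 + 13, 12 + 11) = Gamma(84, 23).
Posterior variance = α'/β'² = 84/529.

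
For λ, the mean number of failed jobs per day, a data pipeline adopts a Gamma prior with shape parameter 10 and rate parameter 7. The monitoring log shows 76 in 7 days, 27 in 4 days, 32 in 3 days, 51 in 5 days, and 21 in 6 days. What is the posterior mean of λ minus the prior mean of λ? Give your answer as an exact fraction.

Total count: 76 + 27 + 32 + 51 + 21 = 207.
Total exposure: 7 + 4 + 3 + 5 + 6 = 25 days.
The Gamma prior is conjugate for the Poisson rate, so λ | data ~ Gamma(10+207, 7+25) = Gamma(217, 32).
Posterior mean = 217/32 = 217/32; prior mean = 10/7 = 10/7. Difference = 217/32 − 10/7 = 1199/224.

1199/224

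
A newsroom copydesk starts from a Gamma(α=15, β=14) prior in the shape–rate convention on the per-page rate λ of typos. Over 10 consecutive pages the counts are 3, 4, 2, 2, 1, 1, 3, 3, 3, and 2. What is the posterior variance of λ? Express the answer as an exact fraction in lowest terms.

Total count: 3 + 4 + 2 + 2 + 1 + 1 + 3 + 3 + 3 + 2 = 24.
Total exposure: 10 pages.
Conjugate update: add total count to the shape and total exposure to the rate, giving Gamma(39, 24).
Posterior variance = α'/β'² = 39/576 = 13/192.

13/192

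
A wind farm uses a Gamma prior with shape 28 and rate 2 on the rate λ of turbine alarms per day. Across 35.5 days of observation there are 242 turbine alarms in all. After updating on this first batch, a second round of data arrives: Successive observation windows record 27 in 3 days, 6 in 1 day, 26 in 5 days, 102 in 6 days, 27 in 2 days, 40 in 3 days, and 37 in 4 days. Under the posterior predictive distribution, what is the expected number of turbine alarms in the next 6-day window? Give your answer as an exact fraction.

2140/41

Total count 242 over total exposure 35.5 days.
After the first batch: Gamma(28 + 242, 2 + 35.5) = Gamma(270, 75/2).
Total count: 27 + 6 + 26 + 102 + 27 + 40 + 37 = 265.
Total exposure: 3 + 1 + 5 + 6 + 2 + 3 + 4 = 24 days.
After the second batch: Gamma(270 + 265, 75/2 + 24) = Gamma(535, 123/2).
Predictive mean over a 6-day window = T·E[λ|data] = 6·535/(123/2) = 2140/41.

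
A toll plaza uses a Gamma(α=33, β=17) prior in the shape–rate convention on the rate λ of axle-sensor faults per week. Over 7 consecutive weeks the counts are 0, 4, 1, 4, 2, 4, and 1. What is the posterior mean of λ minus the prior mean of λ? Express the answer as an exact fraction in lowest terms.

Total count: 0 + 4 + 1 + 4 + 2 + 4 + 1 = 16.
Total exposure: 7 weeks.
The Gamma prior is conjugate for the Poisson rate, so λ | data ~ Gamma(33+16, 17+7) = Gamma(49, 24).
Posterior mean = 49/24 = 49/24; prior mean = 33/17 = 33/17. Difference = 49/24 − 33/17 = 41/408.

41/408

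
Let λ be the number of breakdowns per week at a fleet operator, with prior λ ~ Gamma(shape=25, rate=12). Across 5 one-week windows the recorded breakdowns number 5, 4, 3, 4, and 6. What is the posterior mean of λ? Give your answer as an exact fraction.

Total count: 5 + 4 + 3 + 4 + 6 = 22.
Total exposure: 5 weeks.
The Gamma prior is conjugate for the Poisson rate, so λ | data ~ Gamma(25+22, 12+5) = Gamma(47, 17).
Posterior mean = α'/β' = 47/17.

47/17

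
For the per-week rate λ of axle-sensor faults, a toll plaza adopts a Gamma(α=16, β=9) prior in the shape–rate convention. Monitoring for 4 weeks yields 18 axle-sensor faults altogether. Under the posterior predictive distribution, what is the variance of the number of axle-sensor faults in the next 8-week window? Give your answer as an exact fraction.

Total count 18 over total exposure 4 weeks.
Posterior: α' = 16 + 18 = 34, β' = 9 + 4 = 13.
The posterior predictive for a window of length T is Negative Binomial with variance T·α'·(β'+T)/β'² = 8·34·21/169 = 5712/169.

5712/169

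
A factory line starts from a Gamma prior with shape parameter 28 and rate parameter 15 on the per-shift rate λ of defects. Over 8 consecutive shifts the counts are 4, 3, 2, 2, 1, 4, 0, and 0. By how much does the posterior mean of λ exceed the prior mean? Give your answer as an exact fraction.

Total count: 4 + 3 + 2 + 2 + 1 + 4 + 0 + 0 = 16.
Total exposure: 8 shifts.
The Gamma prior is conjugate for the Poisson rate, so λ | data ~ Gamma(28+16, 15+8) = Gamma(44, 23).
Posterior mean = 44/23 = 44/23; prior mean = 28/15 = 28/15. Difference = 44/23 − 28/15 = 16/345.

16/345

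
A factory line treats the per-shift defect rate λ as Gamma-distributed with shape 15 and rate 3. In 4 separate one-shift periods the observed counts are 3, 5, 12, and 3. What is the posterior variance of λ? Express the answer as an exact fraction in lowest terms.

38/49

Total count: 3 + 5 + 12 + 3 = 23.
Total exposure: 4 shifts.
By Gamma–Poisson conjugacy, the posterior is Gamma(α + Σx, β + Σt) = Gamma(15 + 23, 3 + 4) = Gamma(38, 7).
Posterior variance = α'/β'² = 38/49.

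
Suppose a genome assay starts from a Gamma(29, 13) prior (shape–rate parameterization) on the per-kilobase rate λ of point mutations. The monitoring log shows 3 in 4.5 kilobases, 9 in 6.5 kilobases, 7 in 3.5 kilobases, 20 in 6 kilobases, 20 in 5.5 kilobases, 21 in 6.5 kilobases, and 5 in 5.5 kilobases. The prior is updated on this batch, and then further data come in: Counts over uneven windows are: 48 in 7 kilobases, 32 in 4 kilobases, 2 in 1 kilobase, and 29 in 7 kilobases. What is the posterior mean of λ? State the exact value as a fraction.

45/14

Total count: 3 + 9 + 7 + 20 + 20 + 21 + 5 = 85.
Total exposure: 4.5 + 6.5 + 3.5 + 6 + 5.5 + 6.5 + 5.5 = 38 kilobases.
After the first batch: Gamma(29 + 85, 13 + 38) = Gamma(114, 51).
Total count: 48 + 32 + 2 + 29 = 111.
Total exposure: 7 + 4 + 1 + 7 = 19 kilobases.
After the second batch: Gamma(114 + 111, 51 + 19) = Gamma(225, 70).
Posterior mean = α'/β' = 225/70 = 45/14.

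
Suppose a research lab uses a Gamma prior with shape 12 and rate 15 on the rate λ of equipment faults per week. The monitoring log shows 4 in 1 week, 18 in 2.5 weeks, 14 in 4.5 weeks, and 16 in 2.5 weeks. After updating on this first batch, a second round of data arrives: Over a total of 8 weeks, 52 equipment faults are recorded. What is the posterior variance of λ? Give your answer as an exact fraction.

464/4489

Total count: 4 + 18 + 14 + 16 = 52.
Total exposure: 1 + 2.5 + 4.5 + 2.5 = 10.5 weeks.
After the first batch: Gamma(12 + 52, 15 + 10.5) = Gamma(64, 51/2).
Total count 52 over total exposure 8 weeks.
After the second batch: Gamma(64 + 52, 51/2 + 8) = Gamma(116, 67/2).
Posterior variance = α'/β'² = 116/(4489/4) = 464/4489.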